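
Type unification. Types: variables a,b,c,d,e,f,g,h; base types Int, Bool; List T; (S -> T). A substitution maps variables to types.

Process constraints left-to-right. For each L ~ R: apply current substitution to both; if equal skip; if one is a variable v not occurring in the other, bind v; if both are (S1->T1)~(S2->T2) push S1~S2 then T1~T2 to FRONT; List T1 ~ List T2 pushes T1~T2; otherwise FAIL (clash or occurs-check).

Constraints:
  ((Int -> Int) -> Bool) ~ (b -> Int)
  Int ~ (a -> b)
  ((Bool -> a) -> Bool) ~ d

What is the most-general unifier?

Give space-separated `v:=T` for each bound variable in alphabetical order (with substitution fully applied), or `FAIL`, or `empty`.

step 1: unify ((Int -> Int) -> Bool) ~ (b -> Int)  [subst: {-} | 2 pending]
  -> decompose arrow: push (Int -> Int)~b, Bool~Int
step 2: unify (Int -> Int) ~ b  [subst: {-} | 3 pending]
  bind b := (Int -> Int)
step 3: unify Bool ~ Int  [subst: {b:=(Int -> Int)} | 2 pending]
  clash: Bool vs Int

Answer: FAIL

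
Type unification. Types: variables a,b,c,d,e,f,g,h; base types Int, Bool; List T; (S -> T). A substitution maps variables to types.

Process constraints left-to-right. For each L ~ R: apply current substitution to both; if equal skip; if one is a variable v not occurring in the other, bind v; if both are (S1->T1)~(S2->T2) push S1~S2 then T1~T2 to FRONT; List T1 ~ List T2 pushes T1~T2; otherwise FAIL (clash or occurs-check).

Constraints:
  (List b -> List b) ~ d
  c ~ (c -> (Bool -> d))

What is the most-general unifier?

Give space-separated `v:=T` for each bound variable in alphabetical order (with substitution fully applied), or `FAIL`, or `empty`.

step 1: unify (List b -> List b) ~ d  [subst: {-} | 1 pending]
  bind d := (List b -> List b)
step 2: unify c ~ (c -> (Bool -> (List b -> List b)))  [subst: {d:=(List b -> List b)} | 0 pending]
  occurs-check fail: c in (c -> (Bool -> (List b -> List b)))

Answer: FAIL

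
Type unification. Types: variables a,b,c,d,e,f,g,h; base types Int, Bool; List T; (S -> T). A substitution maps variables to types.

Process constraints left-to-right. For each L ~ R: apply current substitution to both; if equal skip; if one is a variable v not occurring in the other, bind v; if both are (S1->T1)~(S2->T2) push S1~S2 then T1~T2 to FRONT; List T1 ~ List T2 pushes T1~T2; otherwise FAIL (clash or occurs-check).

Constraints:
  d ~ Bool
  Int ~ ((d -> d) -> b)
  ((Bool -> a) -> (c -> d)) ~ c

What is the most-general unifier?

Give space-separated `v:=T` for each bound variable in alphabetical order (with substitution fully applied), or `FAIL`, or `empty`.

step 1: unify d ~ Bool  [subst: {-} | 2 pending]
  bind d := Bool
step 2: unify Int ~ ((Bool -> Bool) -> b)  [subst: {d:=Bool} | 1 pending]
  clash: Int vs ((Bool -> Bool) -> b)

Answer: FAIL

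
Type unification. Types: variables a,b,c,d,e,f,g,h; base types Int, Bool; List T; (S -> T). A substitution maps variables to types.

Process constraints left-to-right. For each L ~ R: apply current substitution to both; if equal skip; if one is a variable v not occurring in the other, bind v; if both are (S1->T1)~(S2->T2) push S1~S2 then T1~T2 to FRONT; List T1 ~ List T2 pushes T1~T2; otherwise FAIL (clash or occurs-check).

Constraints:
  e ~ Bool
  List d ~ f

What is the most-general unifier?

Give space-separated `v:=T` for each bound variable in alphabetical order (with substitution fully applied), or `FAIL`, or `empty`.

step 1: unify e ~ Bool  [subst: {-} | 1 pending]
  bind e := Bool
step 2: unify List d ~ f  [subst: {e:=Bool} | 0 pending]
  bind f := List d

Answer: e:=Bool f:=List d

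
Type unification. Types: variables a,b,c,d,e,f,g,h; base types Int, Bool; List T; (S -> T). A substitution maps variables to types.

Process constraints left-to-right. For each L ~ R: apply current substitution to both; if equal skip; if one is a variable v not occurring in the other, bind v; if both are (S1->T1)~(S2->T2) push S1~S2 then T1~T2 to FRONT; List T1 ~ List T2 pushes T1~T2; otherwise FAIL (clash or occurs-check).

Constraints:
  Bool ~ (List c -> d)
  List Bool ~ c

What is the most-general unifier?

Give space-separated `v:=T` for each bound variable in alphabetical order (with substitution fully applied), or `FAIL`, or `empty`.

Answer: FAIL

Derivation:
step 1: unify Bool ~ (List c -> d)  [subst: {-} | 1 pending]
  clash: Bool vs (List c -> d)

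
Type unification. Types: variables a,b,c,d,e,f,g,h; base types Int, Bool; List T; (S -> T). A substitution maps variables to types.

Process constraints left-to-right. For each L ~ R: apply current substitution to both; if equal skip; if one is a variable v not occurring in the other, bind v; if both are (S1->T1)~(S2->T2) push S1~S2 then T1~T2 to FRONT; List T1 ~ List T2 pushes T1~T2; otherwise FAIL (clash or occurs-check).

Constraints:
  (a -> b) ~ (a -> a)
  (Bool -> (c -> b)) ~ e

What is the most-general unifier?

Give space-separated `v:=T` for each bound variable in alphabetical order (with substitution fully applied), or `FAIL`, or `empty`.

step 1: unify (a -> b) ~ (a -> a)  [subst: {-} | 1 pending]
  -> decompose arrow: push a~a, b~a
step 2: unify a ~ a  [subst: {-} | 2 pending]
  -> identical, skip
step 3: unify b ~ a  [subst: {-} | 1 pending]
  bind b := a
step 4: unify (Bool -> (c -> a)) ~ e  [subst: {b:=a} | 0 pending]
  bind e := (Bool -> (c -> a))

Answer: b:=a e:=(Bool -> (c -> a))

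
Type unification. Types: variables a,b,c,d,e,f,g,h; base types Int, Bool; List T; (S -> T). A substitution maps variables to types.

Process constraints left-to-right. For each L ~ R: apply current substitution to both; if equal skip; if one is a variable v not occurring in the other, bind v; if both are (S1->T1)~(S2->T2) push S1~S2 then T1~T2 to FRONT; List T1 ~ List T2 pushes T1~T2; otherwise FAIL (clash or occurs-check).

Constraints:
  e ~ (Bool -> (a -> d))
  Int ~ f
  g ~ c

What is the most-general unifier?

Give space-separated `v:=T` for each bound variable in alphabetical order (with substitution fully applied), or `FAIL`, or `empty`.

step 1: unify e ~ (Bool -> (a -> d))  [subst: {-} | 2 pending]
  bind e := (Bool -> (a -> d))
step 2: unify Int ~ f  [subst: {e:=(Bool -> (a -> d))} | 1 pending]
  bind f := Int
step 3: unify g ~ c  [subst: {e:=(Bool -> (a -> d)), f:=Int} | 0 pending]
  bind g := c

Answer: e:=(Bool -> (a -> d)) f:=Int g:=c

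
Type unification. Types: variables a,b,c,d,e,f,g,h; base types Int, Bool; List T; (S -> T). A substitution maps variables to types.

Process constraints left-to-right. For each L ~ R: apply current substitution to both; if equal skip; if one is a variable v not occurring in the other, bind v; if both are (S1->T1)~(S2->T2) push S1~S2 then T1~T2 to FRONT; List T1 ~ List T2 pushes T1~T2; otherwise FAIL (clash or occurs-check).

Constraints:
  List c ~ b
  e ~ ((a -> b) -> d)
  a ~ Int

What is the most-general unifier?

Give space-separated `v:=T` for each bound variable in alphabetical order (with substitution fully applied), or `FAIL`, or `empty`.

Answer: a:=Int b:=List c e:=((Int -> List c) -> d)

Derivation:
step 1: unify List c ~ b  [subst: {-} | 2 pending]
  bind b := List c
step 2: unify e ~ ((a -> List c) -> d)  [subst: {b:=List c} | 1 pending]
  bind e := ((a -> List c) -> d)
step 3: unify a ~ Int  [subst: {b:=List c, e:=((a -> List c) -> d)} | 0 pending]
  bind a := Int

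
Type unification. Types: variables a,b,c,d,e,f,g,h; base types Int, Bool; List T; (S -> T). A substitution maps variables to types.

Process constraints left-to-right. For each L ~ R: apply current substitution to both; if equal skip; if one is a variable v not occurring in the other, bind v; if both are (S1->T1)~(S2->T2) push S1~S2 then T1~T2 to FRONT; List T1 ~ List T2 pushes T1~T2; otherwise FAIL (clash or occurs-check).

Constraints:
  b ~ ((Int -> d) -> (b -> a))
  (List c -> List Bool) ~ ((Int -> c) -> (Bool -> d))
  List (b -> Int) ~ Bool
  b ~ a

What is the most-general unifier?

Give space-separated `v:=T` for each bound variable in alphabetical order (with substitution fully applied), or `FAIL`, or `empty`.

step 1: unify b ~ ((Int -> d) -> (b -> a))  [subst: {-} | 3 pending]
  occurs-check fail: b in ((Int -> d) -> (b -> a))

Answer: FAIL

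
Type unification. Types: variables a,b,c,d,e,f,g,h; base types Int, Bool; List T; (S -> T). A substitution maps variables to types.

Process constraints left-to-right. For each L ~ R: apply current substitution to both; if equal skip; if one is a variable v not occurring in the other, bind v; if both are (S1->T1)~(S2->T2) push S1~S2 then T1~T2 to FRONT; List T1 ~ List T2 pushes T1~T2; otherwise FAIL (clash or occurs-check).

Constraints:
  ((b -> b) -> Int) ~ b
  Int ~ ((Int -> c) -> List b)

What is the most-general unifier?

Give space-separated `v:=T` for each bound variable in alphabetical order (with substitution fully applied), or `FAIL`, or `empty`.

Answer: FAIL

Derivation:
step 1: unify ((b -> b) -> Int) ~ b  [subst: {-} | 1 pending]
  occurs-check fail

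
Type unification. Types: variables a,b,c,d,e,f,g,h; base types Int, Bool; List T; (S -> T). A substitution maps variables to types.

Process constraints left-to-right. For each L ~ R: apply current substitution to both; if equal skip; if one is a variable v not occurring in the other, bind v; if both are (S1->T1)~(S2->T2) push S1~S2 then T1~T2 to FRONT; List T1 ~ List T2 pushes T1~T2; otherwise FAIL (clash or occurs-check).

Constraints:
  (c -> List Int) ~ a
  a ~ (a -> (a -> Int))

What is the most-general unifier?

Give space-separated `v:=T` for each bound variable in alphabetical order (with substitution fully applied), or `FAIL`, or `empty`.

Answer: FAIL

Derivation:
step 1: unify (c -> List Int) ~ a  [subst: {-} | 1 pending]
  bind a := (c -> List Int)
step 2: unify (c -> List Int) ~ ((c -> List Int) -> ((c -> List Int) -> Int))  [subst: {a:=(c -> List Int)} | 0 pending]
  -> decompose arrow: push c~(c -> List Int), List Int~((c -> List Int) -> Int)
step 3: unify c ~ (c -> List Int)  [subst: {a:=(c -> List Int)} | 1 pending]
  occurs-check fail: c in (c -> List Int)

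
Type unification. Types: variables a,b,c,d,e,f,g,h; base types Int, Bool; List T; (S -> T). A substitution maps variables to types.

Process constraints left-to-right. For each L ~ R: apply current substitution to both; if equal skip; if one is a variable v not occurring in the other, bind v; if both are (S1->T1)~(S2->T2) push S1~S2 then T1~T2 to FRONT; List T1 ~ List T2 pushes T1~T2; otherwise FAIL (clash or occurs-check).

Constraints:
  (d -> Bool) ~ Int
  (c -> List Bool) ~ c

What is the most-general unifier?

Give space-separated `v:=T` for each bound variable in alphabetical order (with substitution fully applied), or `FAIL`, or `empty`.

Answer: FAIL

Derivation:
step 1: unify (d -> Bool) ~ Int  [subst: {-} | 1 pending]
  clash: (d -> Bool) vs Int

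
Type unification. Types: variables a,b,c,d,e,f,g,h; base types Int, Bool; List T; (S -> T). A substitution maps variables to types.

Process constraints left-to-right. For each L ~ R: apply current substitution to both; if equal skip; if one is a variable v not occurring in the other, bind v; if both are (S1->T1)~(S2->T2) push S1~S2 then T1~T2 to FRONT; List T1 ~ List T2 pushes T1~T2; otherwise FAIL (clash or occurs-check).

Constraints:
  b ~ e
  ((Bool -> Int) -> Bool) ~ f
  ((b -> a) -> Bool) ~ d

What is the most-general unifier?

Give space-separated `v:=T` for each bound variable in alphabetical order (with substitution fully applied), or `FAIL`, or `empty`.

Answer: b:=e d:=((e -> a) -> Bool) f:=((Bool -> Int) -> Bool)

Derivation:
step 1: unify b ~ e  [subst: {-} | 2 pending]
  bind b := e
step 2: unify ((Bool -> Int) -> Bool) ~ f  [subst: {b:=e} | 1 pending]
  bind f := ((Bool -> Int) -> Bool)
step 3: unify ((e -> a) -> Bool) ~ d  [subst: {b:=e, f:=((Bool -> Int) -> Bool)} | 0 pending]
  bind d := ((e -> a) -> Bool)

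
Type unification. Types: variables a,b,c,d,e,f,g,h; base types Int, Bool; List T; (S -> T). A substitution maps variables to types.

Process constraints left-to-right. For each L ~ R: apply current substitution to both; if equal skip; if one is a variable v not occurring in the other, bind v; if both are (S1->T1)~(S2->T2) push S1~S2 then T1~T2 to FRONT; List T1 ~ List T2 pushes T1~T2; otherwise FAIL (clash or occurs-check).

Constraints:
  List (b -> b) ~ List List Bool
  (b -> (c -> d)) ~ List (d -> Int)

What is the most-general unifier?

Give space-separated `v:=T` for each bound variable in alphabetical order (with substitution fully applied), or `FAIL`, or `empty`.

Answer: FAIL

Derivation:
step 1: unify List (b -> b) ~ List List Bool  [subst: {-} | 1 pending]
  -> decompose List: push (b -> b)~List Bool
step 2: unify (b -> b) ~ List Bool  [subst: {-} | 1 pending]
  clash: (b -> b) vs List Bool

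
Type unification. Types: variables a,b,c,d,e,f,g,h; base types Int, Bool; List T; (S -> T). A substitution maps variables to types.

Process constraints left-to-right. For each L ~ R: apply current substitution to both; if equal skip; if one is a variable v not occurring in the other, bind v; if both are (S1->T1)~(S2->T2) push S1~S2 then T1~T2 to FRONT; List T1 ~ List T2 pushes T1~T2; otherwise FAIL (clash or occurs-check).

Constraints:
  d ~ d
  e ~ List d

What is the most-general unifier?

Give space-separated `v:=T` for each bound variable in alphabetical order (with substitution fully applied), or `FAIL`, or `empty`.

Answer: e:=List d

Derivation:
step 1: unify d ~ d  [subst: {-} | 1 pending]
  -> identical, skip
step 2: unify e ~ List d  [subst: {-} | 0 pending]
  bind e := List d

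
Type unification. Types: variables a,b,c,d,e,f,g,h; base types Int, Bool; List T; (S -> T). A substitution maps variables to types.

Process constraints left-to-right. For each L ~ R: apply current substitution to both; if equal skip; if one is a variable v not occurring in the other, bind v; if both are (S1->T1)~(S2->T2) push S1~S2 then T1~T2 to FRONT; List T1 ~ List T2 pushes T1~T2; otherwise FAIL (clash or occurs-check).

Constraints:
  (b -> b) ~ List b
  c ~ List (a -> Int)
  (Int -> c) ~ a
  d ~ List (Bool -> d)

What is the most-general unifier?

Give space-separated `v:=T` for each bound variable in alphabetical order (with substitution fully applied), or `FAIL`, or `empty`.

step 1: unify (b -> b) ~ List b  [subst: {-} | 3 pending]
  clash: (b -> b) vs List b

Answer: FAIL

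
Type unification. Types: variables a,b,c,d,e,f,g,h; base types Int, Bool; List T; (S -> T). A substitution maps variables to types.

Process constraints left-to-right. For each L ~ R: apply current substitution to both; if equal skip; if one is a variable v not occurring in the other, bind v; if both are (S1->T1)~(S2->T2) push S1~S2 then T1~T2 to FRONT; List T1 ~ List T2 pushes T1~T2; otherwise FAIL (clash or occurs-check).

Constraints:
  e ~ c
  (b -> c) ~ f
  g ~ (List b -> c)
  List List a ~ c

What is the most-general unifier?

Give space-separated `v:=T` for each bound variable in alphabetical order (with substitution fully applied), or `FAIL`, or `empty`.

Answer: c:=List List a e:=List List a f:=(b -> List List a) g:=(List b -> List List a)

Derivation:
step 1: unify e ~ c  [subst: {-} | 3 pending]
  bind e := c
step 2: unify (b -> c) ~ f  [subst: {e:=c} | 2 pending]
  bind f := (b -> c)
step 3: unify g ~ (List b -> c)  [subst: {e:=c, f:=(b -> c)} | 1 pending]
  bind g := (List b -> c)
step 4: unify List List a ~ c  [subst: {e:=c, f:=(b -> c), g:=(List b -> c)} | 0 pending]
  bind c := List List a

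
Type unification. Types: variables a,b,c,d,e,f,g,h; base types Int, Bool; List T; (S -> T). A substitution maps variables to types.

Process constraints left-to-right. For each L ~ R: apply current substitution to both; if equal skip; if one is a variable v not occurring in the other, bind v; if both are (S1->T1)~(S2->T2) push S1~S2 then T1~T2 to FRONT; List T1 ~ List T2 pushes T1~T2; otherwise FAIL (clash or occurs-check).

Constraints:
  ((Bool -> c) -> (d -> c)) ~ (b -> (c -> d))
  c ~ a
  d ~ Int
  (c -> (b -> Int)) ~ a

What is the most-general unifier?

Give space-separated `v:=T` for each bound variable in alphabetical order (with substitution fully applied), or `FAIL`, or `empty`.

Answer: FAIL

Derivation:
step 1: unify ((Bool -> c) -> (d -> c)) ~ (b -> (c -> d))  [subst: {-} | 3 pending]
  -> decompose arrow: push (Bool -> c)~b, (d -> c)~(c -> d)
step 2: unify (Bool -> c) ~ b  [subst: {-} | 4 pending]
  bind b := (Bool -> c)
step 3: unify (d -> c) ~ (c -> d)  [subst: {b:=(Bool -> c)} | 3 pending]
  -> decompose arrow: push d~c, c~d
step 4: unify d ~ c  [subst: {b:=(Bool -> c)} | 4 pending]
  bind d := c
step 5: unify c ~ c  [subst: {b:=(Bool -> c), d:=c} | 3 pending]
  -> identical, skip
step 6: unify c ~ a  [subst: {b:=(Bool -> c), d:=c} | 2 pending]
  bind c := a
step 7: unify a ~ Int  [subst: {b:=(Bool -> c), d:=c, c:=a} | 1 pending]
  bind a := Int
step 8: unify (Int -> ((Bool -> Int) -> Int)) ~ Int  [subst: {b:=(Bool -> c), d:=c, c:=a, a:=Int} | 0 pending]
  clash: (Int -> ((Bool -> Int) -> Int)) vs Int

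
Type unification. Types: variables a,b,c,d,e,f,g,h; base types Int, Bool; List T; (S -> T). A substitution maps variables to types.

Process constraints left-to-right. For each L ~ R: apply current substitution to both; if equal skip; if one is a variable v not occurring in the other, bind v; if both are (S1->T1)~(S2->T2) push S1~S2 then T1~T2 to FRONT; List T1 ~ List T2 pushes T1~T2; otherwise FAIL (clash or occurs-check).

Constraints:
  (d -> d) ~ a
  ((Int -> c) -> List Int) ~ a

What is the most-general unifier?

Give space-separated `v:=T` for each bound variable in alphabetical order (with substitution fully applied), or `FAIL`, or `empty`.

Answer: FAIL

Derivation:
step 1: unify (d -> d) ~ a  [subst: {-} | 1 pending]
  bind a := (d -> d)
step 2: unify ((Int -> c) -> List Int) ~ (d -> d)  [subst: {a:=(d -> d)} | 0 pending]
  -> decompose arrow: push (Int -> c)~d, List Int~d
step 3: unify (Int -> c) ~ d  [subst: {a:=(d -> d)} | 1 pending]
  bind d := (Int -> c)
step 4: unify List Int ~ (Int -> c)  [subst: {a:=(d -> d), d:=(Int -> c)} | 0 pending]
  clash: List Int vs (Int -> c)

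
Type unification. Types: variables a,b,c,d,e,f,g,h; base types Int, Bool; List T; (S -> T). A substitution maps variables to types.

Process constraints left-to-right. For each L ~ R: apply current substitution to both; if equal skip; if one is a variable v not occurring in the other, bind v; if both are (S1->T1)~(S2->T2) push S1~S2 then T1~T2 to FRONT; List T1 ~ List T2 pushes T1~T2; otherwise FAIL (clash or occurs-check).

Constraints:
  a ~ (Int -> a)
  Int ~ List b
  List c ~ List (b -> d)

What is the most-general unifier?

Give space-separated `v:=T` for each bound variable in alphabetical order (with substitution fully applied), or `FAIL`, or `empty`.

Answer: FAIL

Derivation:
step 1: unify a ~ (Int -> a)  [subst: {-} | 2 pending]
  occurs-check fail: a in (Int -> a)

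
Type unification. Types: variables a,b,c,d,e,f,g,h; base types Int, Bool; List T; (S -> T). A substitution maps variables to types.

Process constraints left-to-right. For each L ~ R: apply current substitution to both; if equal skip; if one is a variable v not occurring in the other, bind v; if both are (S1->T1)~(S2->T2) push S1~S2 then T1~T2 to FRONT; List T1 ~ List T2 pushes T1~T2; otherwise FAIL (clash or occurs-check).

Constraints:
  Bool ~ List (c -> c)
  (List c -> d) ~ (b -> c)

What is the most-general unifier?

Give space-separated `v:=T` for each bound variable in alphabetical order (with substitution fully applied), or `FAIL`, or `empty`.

Answer: FAIL

Derivation:
step 1: unify Bool ~ List (c -> c)  [subst: {-} | 1 pending]
  clash: Bool vs List (c -> c)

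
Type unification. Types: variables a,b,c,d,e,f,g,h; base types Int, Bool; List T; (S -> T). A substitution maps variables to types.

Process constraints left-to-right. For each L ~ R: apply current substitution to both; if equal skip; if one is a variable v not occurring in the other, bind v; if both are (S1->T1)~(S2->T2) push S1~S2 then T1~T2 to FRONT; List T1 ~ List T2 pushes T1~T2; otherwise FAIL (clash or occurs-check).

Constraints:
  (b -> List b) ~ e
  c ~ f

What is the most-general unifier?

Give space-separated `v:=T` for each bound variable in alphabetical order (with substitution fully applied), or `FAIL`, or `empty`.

Answer: c:=f e:=(b -> List b)

Derivation:
step 1: unify (b -> List b) ~ e  [subst: {-} | 1 pending]
  bind e := (b -> List b)
step 2: unify c ~ f  [subst: {e:=(b -> List b)} | 0 pending]
  bind c := f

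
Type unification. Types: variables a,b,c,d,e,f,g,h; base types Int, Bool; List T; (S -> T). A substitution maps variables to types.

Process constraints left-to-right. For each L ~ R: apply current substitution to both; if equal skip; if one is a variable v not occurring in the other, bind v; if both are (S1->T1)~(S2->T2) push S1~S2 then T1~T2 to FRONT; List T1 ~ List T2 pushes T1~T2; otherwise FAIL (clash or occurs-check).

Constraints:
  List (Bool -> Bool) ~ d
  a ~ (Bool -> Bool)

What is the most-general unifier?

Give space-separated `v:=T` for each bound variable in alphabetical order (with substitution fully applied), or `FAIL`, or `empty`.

step 1: unify List (Bool -> Bool) ~ d  [subst: {-} | 1 pending]
  bind d := List (Bool -> Bool)
step 2: unify a ~ (Bool -> Bool)  [subst: {d:=List (Bool -> Bool)} | 0 pending]
  bind a := (Bool -> Bool)

Answer: a:=(Bool -> Bool) d:=List (Bool -> Bool)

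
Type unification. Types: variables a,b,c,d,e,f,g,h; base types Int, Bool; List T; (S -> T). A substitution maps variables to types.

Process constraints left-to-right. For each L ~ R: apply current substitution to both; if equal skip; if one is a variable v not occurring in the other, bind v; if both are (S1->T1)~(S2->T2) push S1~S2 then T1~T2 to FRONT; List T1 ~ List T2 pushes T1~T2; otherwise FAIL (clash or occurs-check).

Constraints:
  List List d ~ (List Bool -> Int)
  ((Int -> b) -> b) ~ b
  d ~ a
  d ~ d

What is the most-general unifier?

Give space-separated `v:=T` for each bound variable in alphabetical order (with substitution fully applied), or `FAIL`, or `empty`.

step 1: unify List List d ~ (List Bool -> Int)  [subst: {-} | 3 pending]
  clash: List List d vs (List Bool -> Int)

Answer: FAIL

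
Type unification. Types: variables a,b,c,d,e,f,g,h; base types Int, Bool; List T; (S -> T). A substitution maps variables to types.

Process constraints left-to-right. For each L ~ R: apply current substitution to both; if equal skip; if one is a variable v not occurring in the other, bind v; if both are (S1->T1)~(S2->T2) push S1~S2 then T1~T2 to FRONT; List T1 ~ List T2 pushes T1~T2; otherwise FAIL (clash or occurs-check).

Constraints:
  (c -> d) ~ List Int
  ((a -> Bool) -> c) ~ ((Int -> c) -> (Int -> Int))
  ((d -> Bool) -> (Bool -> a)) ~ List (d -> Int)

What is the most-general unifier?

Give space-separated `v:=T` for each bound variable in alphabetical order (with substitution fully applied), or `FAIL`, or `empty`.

step 1: unify (c -> d) ~ List Int  [subst: {-} | 2 pending]
  clash: (c -> d) vs List Int

Answer: FAIL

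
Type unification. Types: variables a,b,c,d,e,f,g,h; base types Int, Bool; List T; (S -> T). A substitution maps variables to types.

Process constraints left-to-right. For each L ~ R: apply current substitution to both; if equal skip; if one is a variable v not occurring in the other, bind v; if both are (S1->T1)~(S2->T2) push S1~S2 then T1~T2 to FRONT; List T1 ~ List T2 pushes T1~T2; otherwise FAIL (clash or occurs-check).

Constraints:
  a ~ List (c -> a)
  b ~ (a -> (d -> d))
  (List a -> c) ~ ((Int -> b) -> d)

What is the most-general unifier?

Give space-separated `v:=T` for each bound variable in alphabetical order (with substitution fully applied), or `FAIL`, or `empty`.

Answer: FAIL

Derivation:
step 1: unify a ~ List (c -> a)  [subst: {-} | 2 pending]
  occurs-check fail: a in List (c -> a)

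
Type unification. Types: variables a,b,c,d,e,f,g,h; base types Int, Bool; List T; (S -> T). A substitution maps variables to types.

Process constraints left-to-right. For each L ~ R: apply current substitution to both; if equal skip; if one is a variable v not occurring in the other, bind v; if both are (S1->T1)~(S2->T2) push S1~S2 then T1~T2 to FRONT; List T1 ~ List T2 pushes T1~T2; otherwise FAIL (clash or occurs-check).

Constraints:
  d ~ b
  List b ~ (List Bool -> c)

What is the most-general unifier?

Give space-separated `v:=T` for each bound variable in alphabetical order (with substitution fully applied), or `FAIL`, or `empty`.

step 1: unify d ~ b  [subst: {-} | 1 pending]
  bind d := b
step 2: unify List b ~ (List Bool -> c)  [subst: {d:=b} | 0 pending]
  clash: List b vs (List Bool -> c)

Answer: FAIL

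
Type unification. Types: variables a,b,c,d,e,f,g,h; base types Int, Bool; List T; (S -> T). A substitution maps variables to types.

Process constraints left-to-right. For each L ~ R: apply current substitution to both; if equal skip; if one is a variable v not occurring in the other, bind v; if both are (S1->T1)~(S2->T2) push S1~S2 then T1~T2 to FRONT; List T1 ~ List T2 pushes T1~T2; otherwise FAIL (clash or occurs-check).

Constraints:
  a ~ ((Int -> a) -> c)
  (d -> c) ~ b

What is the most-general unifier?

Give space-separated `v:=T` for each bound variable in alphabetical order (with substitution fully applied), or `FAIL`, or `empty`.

step 1: unify a ~ ((Int -> a) -> c)  [subst: {-} | 1 pending]
  occurs-check fail: a in ((Int -> a) -> c)

Answer: FAIL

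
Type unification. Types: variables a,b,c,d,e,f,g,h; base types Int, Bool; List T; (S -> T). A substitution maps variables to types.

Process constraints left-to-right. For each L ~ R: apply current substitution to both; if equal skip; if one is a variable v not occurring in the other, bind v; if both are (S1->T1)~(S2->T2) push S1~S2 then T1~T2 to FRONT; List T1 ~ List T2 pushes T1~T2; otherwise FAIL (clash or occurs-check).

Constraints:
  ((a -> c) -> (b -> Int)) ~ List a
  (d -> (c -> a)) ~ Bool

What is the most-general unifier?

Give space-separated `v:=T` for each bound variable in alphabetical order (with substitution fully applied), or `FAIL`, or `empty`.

Answer: FAIL

Derivation:
step 1: unify ((a -> c) -> (b -> Int)) ~ List a  [subst: {-} | 1 pending]
  clash: ((a -> c) -> (b -> Int)) vs List a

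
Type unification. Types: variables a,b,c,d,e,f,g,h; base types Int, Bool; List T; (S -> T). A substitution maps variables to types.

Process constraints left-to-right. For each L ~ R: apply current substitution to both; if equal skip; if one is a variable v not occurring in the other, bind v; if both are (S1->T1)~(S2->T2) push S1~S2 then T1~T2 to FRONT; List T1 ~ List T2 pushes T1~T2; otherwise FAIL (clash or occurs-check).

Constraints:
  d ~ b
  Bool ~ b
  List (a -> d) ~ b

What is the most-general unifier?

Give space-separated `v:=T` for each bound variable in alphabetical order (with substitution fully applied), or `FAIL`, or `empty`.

step 1: unify d ~ b  [subst: {-} | 2 pending]
  bind d := b
step 2: unify Bool ~ b  [subst: {d:=b} | 1 pending]
  bind b := Bool
step 3: unify List (a -> Bool) ~ Bool  [subst: {d:=b, b:=Bool} | 0 pending]
  clash: List (a -> Bool) vs Bool

Answer: FAIL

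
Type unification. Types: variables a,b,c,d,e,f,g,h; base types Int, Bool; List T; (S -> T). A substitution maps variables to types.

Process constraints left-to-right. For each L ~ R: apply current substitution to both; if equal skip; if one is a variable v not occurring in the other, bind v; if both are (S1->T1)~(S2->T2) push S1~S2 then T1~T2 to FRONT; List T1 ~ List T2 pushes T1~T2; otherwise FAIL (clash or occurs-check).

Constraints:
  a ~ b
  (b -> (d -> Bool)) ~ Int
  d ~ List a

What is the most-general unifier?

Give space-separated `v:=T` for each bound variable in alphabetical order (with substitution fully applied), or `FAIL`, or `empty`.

step 1: unify a ~ b  [subst: {-} | 2 pending]
  bind a := b
step 2: unify (b -> (d -> Bool)) ~ Int  [subst: {a:=b} | 1 pending]
  clash: (b -> (d -> Bool)) vs Int

Answer: FAIL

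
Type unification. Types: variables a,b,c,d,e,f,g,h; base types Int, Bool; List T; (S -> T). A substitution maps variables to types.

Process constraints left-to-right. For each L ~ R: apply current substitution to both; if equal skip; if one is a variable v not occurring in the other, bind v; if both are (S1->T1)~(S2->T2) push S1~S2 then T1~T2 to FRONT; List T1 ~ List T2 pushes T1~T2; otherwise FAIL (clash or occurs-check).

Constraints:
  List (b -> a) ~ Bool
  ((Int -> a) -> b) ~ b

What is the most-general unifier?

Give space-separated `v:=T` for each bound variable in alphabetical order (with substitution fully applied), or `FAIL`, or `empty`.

step 1: unify List (b -> a) ~ Bool  [subst: {-} | 1 pending]
  clash: List (b -> a) vs Bool

Answer: FAIL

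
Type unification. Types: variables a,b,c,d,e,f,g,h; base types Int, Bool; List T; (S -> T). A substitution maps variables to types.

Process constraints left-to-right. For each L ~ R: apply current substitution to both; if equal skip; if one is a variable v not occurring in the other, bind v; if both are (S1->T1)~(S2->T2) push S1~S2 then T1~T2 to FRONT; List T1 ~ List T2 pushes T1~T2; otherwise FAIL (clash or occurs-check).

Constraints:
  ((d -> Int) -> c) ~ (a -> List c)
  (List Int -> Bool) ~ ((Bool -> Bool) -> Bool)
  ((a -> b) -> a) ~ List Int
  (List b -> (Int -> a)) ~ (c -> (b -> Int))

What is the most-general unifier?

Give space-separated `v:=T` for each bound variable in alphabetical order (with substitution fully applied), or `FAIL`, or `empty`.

Answer: FAIL

Derivation:
step 1: unify ((d -> Int) -> c) ~ (a -> List c)  [subst: {-} | 3 pending]
  -> decompose arrow: push (d -> Int)~a, c~List c
step 2: unify (d -> Int) ~ a  [subst: {-} | 4 pending]
  bind a := (d -> Int)
step 3: unify c ~ List c  [subst: {a:=(d -> Int)} | 3 pending]
  occurs-check fail: c in List c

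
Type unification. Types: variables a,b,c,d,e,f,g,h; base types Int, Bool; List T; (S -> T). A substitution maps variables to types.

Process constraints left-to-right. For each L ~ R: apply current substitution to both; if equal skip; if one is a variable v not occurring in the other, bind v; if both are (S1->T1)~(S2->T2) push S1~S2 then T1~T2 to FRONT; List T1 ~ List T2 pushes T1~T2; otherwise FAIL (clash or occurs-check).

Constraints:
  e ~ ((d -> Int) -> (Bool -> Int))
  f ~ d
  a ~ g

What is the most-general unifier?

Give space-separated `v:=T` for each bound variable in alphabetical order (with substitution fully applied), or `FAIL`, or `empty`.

Answer: a:=g e:=((d -> Int) -> (Bool -> Int)) f:=d

Derivation:
step 1: unify e ~ ((d -> Int) -> (Bool -> Int))  [subst: {-} | 2 pending]
  bind e := ((d -> Int) -> (Bool -> Int))
step 2: unify f ~ d  [subst: {e:=((d -> Int) -> (Bool -> Int))} | 1 pending]
  bind f := d
step 3: unify a ~ g  [subst: {e:=((d -> Int) -> (Bool -> Int)), f:=d} | 0 pending]
  bind a := g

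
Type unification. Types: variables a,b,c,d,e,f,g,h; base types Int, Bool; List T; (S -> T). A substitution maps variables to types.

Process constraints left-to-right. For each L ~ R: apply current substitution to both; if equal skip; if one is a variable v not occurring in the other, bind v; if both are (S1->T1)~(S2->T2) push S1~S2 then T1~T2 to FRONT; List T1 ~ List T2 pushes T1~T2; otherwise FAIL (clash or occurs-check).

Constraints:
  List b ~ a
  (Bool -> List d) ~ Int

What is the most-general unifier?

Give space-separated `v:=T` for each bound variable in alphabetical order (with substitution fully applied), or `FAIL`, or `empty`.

Answer: FAIL

Derivation:
step 1: unify List b ~ a  [subst: {-} | 1 pending]
  bind a := List b
step 2: unify (Bool -> List d) ~ Int  [subst: {a:=List b} | 0 pending]
  clash: (Bool -> List d) vs Int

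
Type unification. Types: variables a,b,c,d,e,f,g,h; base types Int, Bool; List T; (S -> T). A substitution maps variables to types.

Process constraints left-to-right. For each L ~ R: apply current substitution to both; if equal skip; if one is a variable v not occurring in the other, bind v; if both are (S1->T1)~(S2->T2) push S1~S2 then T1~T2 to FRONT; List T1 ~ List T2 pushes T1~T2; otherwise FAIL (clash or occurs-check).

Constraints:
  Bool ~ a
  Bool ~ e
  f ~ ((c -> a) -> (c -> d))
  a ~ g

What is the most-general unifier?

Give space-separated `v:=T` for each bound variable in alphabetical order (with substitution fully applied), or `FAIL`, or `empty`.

step 1: unify Bool ~ a  [subst: {-} | 3 pending]
  bind a := Bool
step 2: unify Bool ~ e  [subst: {a:=Bool} | 2 pending]
  bind e := Bool
step 3: unify f ~ ((c -> Bool) -> (c -> d))  [subst: {a:=Bool, e:=Bool} | 1 pending]
  bind f := ((c -> Bool) -> (c -> d))
step 4: unify Bool ~ g  [subst: {a:=Bool, e:=Bool, f:=((c -> Bool) -> (c -> d))} | 0 pending]
  bind g := Bool

Answer: a:=Bool e:=Bool f:=((c -> Bool) -> (c -> d)) g:=Bool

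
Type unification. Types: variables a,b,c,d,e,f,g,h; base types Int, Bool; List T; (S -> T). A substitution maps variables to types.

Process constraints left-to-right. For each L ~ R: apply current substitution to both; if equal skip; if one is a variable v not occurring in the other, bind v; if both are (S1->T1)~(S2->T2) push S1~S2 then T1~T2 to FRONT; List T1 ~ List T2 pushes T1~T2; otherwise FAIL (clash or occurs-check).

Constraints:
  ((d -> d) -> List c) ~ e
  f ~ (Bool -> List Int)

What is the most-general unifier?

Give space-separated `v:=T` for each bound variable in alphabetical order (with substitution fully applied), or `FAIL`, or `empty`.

step 1: unify ((d -> d) -> List c) ~ e  [subst: {-} | 1 pending]
  bind e := ((d -> d) -> List c)
step 2: unify f ~ (Bool -> List Int)  [subst: {e:=((d -> d) -> List c)} | 0 pending]
  bind f := (Bool -> List Int)

Answer: e:=((d -> d) -> List c) f:=(Bool -> List Int)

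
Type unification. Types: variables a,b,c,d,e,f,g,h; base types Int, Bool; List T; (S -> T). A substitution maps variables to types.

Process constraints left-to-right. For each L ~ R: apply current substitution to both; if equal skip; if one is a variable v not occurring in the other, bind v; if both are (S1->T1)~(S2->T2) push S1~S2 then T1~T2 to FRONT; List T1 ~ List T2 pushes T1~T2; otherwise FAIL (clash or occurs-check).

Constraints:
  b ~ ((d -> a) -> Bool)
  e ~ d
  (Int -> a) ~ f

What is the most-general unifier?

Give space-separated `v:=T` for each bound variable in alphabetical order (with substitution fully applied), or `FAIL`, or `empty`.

step 1: unify b ~ ((d -> a) -> Bool)  [subst: {-} | 2 pending]
  bind b := ((d -> a) -> Bool)
step 2: unify e ~ d  [subst: {b:=((d -> a) -> Bool)} | 1 pending]
  bind e := d
step 3: unify (Int -> a) ~ f  [subst: {b:=((d -> a) -> Bool), e:=d} | 0 pending]
  bind f := (Int -> a)

Answer: b:=((d -> a) -> Bool) e:=d f:=(Int -> a)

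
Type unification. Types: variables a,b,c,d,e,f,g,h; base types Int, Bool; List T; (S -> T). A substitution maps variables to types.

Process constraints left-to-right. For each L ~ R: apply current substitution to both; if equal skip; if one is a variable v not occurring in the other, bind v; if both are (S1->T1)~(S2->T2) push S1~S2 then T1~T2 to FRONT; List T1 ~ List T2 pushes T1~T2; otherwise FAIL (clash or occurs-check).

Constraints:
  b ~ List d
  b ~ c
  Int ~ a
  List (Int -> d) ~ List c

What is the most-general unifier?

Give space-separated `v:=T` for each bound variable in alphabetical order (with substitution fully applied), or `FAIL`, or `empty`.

step 1: unify b ~ List d  [subst: {-} | 3 pending]
  bind b := List d
step 2: unify List d ~ c  [subst: {b:=List d} | 2 pending]
  bind c := List d
step 3: unify Int ~ a  [subst: {b:=List d, c:=List d} | 1 pending]
  bind a := Int
step 4: unify List (Int -> d) ~ List List d  [subst: {b:=List d, c:=List d, a:=Int} | 0 pending]
  -> decompose List: push (Int -> d)~List d
step 5: unify (Int -> d) ~ List d  [subst: {b:=List d, c:=List d, a:=Int} | 0 pending]
  clash: (Int -> d) vs List d

Answer: FAIL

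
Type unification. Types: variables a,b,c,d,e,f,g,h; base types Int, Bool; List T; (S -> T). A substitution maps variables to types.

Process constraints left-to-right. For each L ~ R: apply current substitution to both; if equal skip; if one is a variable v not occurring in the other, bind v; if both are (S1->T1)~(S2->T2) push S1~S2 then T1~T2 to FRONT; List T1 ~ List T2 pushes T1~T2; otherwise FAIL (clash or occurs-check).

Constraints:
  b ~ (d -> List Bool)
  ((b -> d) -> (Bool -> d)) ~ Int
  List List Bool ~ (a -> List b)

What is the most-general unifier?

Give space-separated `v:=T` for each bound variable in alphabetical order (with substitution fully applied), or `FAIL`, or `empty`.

Answer: FAIL

Derivation:
step 1: unify b ~ (d -> List Bool)  [subst: {-} | 2 pending]
  bind b := (d -> List Bool)
step 2: unify (((d -> List Bool) -> d) -> (Bool -> d)) ~ Int  [subst: {b:=(d -> List Bool)} | 1 pending]
  clash: (((d -> List Bool) -> d) -> (Bool -> d)) vs Int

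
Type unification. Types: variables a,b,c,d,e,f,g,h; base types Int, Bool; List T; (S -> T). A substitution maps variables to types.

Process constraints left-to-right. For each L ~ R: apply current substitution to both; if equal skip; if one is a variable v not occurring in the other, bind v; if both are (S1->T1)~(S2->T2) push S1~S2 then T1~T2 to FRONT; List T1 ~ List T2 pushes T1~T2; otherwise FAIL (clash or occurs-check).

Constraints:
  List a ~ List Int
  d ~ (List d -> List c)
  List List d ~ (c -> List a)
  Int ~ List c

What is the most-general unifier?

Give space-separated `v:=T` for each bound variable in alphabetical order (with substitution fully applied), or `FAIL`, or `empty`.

Answer: FAIL

Derivation:
step 1: unify List a ~ List Int  [subst: {-} | 3 pending]
  -> decompose List: push a~Int
step 2: unify a ~ Int  [subst: {-} | 3 pending]
  bind a := Int
step 3: unify d ~ (List d -> List c)  [subst: {a:=Int} | 2 pending]
  occurs-check fail: d in (List d -> List c)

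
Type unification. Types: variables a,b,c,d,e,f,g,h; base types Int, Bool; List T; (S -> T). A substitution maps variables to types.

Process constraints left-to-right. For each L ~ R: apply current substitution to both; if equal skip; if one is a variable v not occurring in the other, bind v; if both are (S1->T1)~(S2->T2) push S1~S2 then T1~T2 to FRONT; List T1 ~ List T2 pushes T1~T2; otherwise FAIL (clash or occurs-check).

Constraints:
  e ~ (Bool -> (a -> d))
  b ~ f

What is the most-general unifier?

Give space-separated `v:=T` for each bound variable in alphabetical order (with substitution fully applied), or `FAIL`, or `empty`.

step 1: unify e ~ (Bool -> (a -> d))  [subst: {-} | 1 pending]
  bind e := (Bool -> (a -> d))
step 2: unify b ~ f  [subst: {e:=(Bool -> (a -> d))} | 0 pending]
  bind b := f

Answer: b:=f e:=(Bool -> (a -> d))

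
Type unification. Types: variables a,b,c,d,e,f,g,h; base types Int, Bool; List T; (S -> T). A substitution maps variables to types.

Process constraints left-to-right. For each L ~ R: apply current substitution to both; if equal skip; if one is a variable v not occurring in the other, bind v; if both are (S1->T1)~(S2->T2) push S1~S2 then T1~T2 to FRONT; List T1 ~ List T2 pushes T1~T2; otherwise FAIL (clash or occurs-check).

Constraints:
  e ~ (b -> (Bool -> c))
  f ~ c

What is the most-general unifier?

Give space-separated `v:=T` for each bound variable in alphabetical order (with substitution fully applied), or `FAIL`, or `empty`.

Answer: e:=(b -> (Bool -> c)) f:=c

Derivation:
step 1: unify e ~ (b -> (Bool -> c))  [subst: {-} | 1 pending]
  bind e := (b -> (Bool -> c))
step 2: unify f ~ c  [subst: {e:=(b -> (Bool -> c))} | 0 pending]
  bind f := c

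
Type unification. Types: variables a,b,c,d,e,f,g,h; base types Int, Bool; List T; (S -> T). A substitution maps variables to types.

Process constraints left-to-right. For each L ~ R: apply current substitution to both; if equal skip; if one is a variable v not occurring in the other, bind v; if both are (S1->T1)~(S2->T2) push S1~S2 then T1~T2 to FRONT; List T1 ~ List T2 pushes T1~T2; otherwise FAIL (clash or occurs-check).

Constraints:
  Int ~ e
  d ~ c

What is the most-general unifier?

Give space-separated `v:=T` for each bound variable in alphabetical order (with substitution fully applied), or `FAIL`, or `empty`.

step 1: unify Int ~ e  [subst: {-} | 1 pending]
  bind e := Int
step 2: unify d ~ c  [subst: {e:=Int} | 0 pending]
  bind d := c

Answer: d:=c e:=Int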